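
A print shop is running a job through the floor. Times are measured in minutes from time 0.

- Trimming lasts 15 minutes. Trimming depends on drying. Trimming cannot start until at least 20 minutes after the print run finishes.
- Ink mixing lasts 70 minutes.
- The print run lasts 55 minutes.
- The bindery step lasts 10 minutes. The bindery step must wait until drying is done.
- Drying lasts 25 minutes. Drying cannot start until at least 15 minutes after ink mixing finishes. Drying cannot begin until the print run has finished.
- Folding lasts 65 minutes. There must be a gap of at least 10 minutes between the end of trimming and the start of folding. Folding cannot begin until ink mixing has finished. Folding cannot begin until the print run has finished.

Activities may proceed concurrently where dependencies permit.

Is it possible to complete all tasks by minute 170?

The print run has no prerequisites, so it starts at minute 0 and finishes at minute 55.
Ink mixing can start immediately at minute 0; it finishes at minute 70.
Drying cannot start until ink mixing (finishes minute 70, plus 15-minute gap → minute 85); the print run (finishes minute 55). The controlling bound is minute 85, so drying finishes at 85 + 25 = minute 110.
The bindery step cannot begin until drying (finishes minute 110). It runs from minute 110 to 110 + 10 = minute 120.
Trimming cannot start until drying (finishes minute 110); the print run (finishes minute 55, plus 20-minute gap → minute 75). The controlling bound is minute 110, so trimming finishes at 110 + 15 = minute 125.
Folding has to wait for trimming (finishes minute 125, plus 10-minute gap → minute 135); ink mixing (finishes minute 70); the print run (finishes minute 55). The latest of these is minute 135, so folding runs minute 135 to 135 + 65 = minute 200.
The earliest everything can be done is minute 200, which is after the deadline of 170, so it is not possible.

No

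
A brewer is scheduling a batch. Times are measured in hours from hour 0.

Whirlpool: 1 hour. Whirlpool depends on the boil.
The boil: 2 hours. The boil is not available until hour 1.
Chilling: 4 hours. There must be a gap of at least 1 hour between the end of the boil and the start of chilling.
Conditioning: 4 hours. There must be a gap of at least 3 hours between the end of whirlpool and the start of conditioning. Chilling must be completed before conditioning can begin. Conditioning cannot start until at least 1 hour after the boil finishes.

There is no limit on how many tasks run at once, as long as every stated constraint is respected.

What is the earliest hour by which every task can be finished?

12

The boil waits on its own release at hour 1, so it starts at hour 1 and finishes at 1 + 2 = hour 3.
Chilling cannot begin until the boil (finishes hour 3, plus 1-hour gap → hour 4). It runs from hour 4 to 4 + 4 = hour 8.
After the boil (finishes hour 3), whirlpool can start at hour 3 and finishes at hour 4.
Conditioning has to wait for whirlpool (finishes hour 4, plus 3-hour gap → hour 7); chilling (finishes hour 8); the boil (finishes hour 3, plus 1-hour gap → hour 4). The latest of these is hour 8, so conditioning runs hour 8 to 8 + 4 = hour 12.
All tasks are finished once the last one completes. Finish times: The boil at 3, Whirlpool at 4, Chilling at 8, Conditioning at 12. The latest is hour 12.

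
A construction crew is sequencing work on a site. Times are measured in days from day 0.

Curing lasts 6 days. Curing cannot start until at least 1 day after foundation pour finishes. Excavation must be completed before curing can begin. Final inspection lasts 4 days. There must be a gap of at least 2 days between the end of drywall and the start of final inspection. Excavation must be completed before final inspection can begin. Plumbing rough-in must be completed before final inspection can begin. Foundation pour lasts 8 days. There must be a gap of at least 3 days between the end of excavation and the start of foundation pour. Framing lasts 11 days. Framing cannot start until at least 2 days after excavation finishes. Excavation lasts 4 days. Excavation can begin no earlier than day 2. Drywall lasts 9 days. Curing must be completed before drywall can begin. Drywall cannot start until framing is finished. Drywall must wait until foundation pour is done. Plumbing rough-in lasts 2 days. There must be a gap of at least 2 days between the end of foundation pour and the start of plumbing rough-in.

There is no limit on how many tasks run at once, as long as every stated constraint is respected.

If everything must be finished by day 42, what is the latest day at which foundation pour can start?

12

Nothing follows final inspection; the deadline of day 42 is its only limit. It must start by 42 − 4 = day 38.
Drywall must finish before final inspection (must start by day 38, minus 2-day gap → day 36). With a 9-day duration, drywall must start by 36 − 9 = day 27.
Curing has to be done before drywall (must start by day 27). That means finishing by day 27, i.e. starting by 27 − 6 = day 21.
Plumbing rough-in has to be done before final inspection (must start by day 38). That means finishing by day 38, i.e. starting by 38 − 2 = day 36.
Foundation pour has several dependents: curing (must start by day 21, minus 1-day gap → day 20); plumbing rough-in (must start by day 36, minus 2-day gap → day 34); drywall (must start by day 27). The earliest of those limits is day 20, so foundation pour must start by 20 − 8 = day 12.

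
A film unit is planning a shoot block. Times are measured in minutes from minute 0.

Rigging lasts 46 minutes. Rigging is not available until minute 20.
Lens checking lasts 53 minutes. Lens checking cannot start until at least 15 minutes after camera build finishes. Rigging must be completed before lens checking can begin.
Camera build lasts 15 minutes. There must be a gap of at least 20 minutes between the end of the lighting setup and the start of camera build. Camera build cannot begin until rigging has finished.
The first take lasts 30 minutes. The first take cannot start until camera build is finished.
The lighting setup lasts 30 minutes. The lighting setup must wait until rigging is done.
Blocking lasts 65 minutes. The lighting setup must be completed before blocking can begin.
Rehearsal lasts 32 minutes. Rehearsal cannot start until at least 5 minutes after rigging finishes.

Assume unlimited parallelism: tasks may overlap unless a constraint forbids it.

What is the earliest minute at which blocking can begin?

96

After its own release at minute 20, rigging can start at minute 20 and finishes at minute 66.
The lighting setup cannot begin until rigging (finishes minute 66). It runs from minute 66 to 66 + 30 = minute 96.
Blocking waits on the lighting setup (finishes minute 96), so the earliest it can start is minute 96.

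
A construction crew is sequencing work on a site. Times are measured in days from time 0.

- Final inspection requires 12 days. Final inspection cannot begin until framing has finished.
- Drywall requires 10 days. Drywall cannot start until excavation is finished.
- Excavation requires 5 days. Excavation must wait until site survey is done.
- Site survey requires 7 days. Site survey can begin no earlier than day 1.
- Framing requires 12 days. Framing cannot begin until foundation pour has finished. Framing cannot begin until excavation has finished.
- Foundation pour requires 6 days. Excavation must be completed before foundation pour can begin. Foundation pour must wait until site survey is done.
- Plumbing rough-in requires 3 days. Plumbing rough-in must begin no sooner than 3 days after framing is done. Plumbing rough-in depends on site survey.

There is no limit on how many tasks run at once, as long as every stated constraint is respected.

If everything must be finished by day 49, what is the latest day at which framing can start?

25

Plumbing rough-in has no dependents, so it just needs to finish by day 49. Starting by 49 − 3 = day 46 achieves that.
Nothing follows final inspection; the deadline of day 49 is its only limit. It must start by 49 − 12 = day 37.
For framing: plumbing rough-in (must start by day 46, minus 3-day gap → day 43); final inspection (must start by day 37). The most restrictive is day 37; with a 12-day duration, framing must start by day 25.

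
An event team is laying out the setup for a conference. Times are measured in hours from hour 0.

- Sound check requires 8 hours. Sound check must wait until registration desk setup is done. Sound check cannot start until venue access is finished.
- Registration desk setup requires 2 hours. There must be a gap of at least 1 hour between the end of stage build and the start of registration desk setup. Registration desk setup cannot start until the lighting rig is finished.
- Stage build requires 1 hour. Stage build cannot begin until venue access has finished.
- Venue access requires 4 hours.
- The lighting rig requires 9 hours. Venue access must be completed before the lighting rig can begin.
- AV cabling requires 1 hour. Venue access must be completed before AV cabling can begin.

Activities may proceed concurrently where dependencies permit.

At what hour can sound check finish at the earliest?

23

Nothing blocks venue access, so it runs from hour 0 to hour 4.
The lighting rig cannot begin until venue access (finishes hour 4). It runs from hour 4 to 4 + 9 = hour 13.
Stage build waits on venue access (finishes hour 4), so it starts at hour 4 and finishes at 4 + 1 = hour 5.
For registration desk setup: stage build (finishes hour 5, plus 1-hour gap → hour 6); the lighting rig (finishes hour 13). Taking the maximum gives a start of hour 13, and it finishes at 13 + 2 = hour 15.
Sound check has to wait for registration desk setup (finishes hour 15); venue access (finishes hour 4). The latest of these is hour 15, so sound check runs hour 15 to 15 + 8 = hour 23.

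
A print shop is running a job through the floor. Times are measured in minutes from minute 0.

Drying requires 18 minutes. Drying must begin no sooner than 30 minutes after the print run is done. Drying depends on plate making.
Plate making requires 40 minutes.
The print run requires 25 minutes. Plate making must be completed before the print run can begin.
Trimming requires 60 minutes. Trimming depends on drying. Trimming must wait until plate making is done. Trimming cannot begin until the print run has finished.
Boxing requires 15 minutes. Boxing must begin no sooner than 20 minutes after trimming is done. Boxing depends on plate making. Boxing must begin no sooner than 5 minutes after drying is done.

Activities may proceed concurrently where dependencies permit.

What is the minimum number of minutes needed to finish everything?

Nothing blocks plate making, so it runs from minute 0 to minute 40.
After plate making (finishes minute 40), the print run can start at minute 40 and finishes at minute 65.
For drying: the print run (finishes minute 65, plus 30-minute gap → minute 95); plate making (finishes minute 40). Taking the maximum gives a start of minute 95, and it finishes at 95 + 18 = minute 113.
Trimming cannot start until drying (finishes minute 113); plate making (finishes minute 40); the print run (finishes minute 65). The controlling bound is minute 113, so trimming finishes at 113 + 60 = minute 173.
Boxing cannot start until trimming (finishes minute 173, plus 20-minute gap → minute 193); plate making (finishes minute 40); drying (finishes minute 113, plus 5-minute gap → minute 118). The controlling bound is minute 193, so boxing finishes at 193 + 15 = minute 208.
All tasks are finished once the last one completes. Finish times: Plate making at 40, The print run at 65, Drying at 113, Trimming at 173, Boxing at 208. The latest is minute 208.

208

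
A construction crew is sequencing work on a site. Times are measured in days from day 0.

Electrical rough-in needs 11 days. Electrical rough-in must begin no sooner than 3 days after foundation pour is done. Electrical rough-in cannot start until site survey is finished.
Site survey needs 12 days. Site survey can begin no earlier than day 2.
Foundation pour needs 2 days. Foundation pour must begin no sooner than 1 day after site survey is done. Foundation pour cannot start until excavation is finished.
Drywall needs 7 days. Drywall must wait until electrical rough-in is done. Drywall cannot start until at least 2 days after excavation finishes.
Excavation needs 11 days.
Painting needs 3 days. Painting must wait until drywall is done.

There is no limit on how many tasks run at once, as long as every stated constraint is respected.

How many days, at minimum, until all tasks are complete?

41

Excavation can start immediately at day 0; it finishes at day 11.
Site survey waits on its own release at day 2, so it starts at day 2 and finishes at 2 + 12 = day 14.
For foundation pour: site survey (finishes day 14, plus 1-day gap → day 15); excavation (finishes day 11). Taking the maximum gives a start of day 15, and it finishes at 15 + 2 = day 17.
Electrical rough-in has to wait for foundation pour (finishes day 17, plus 3-day gap → day 20); site survey (finishes day 14). The latest of these is day 20, so electrical rough-in runs day 20 to 20 + 11 = day 31.
Drywall cannot start until electrical rough-in (finishes day 31); excavation (finishes day 11, plus 2-day gap → day 13). The controlling bound is day 31, so drywall finishes at 31 + 7 = day 38.
Painting waits on drywall (finishes day 38), so it starts at day 38 and finishes at 38 + 3 = day 41.
All tasks are finished once the last one completes. Finish times: Site survey at 14, Excavation at 11, Foundation pour at 17, Electrical rough-in at 31, Drywall at 38, Painting at 41. The latest is day 41.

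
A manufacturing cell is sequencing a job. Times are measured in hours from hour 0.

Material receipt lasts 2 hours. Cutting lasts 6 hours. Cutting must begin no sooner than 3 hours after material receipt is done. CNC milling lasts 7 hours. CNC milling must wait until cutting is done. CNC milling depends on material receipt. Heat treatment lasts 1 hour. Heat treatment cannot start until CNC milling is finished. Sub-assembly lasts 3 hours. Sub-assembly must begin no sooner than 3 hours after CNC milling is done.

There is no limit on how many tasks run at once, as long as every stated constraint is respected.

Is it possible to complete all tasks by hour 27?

Yes

Material receipt has no prerequisites, so it starts at hour 0 and finishes at hour 2.
After material receipt (finishes hour 2, plus 3-hour gap → hour 5), cutting can start at hour 5 and finishes at hour 11.
CNC milling needs all of cutting (finishes hour 11); material receipt (finishes hour 2). That puts its earliest start at hour 11; it finishes at 11 + 7 = hour 18.
Sub-assembly waits on CNC milling (finishes hour 18, plus 3-hour gap → hour 21), so it starts at hour 21 and finishes at 21 + 3 = hour 24.
Heat treatment cannot begin until CNC milling (finishes hour 18). It runs from hour 18 to 18 + 1 = hour 19.
Every task is finished by hour 24, which is no later than the deadline of 27, so the schedule is feasible.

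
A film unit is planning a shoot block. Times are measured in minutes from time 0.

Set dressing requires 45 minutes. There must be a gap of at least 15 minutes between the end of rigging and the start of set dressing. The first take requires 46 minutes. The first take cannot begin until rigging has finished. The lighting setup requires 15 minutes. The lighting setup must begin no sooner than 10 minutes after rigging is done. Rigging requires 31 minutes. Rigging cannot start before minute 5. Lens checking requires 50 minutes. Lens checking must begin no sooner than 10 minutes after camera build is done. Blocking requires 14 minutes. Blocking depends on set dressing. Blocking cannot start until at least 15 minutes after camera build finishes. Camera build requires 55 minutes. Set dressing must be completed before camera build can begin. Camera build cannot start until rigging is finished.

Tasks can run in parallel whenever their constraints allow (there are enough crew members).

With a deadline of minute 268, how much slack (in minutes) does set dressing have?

Rigging waits on its own release at minute 5, so it starts at minute 5 and finishes at 5 + 31 = minute 36.
Set dressing waits on rigging (finishes minute 36, plus 15-minute gap → minute 51), so it starts at minute 51 and finishes at 51 + 45 = minute 96.

Working backward from the deadline:
Lens checking must finish by minute 268; it takes 50 minutes, so it must start by 268 − 50 = minute 218.
Blocking has no dependents, so it just needs to finish by minute 268. Starting by 268 − 14 = minute 254 achieves that.
For camera build: lens checking (must start by minute 218, minus 10-minute gap → minute 208); blocking (must start by minute 254, minus 15-minute gap → minute 239). The most restrictive is minute 208; with a 55-minute duration, camera build must start by minute 153.
Set dressing feeds camera build (must start by minute 153); blocking (must start by minute 254). Taking the minimum, set dressing must finish by minute 153 and start by 153 − 45 = minute 108.
So set dressing can start as early as minute 51 and as late as minute 108, giving 108 − 51 = 57 minutes of slack.

57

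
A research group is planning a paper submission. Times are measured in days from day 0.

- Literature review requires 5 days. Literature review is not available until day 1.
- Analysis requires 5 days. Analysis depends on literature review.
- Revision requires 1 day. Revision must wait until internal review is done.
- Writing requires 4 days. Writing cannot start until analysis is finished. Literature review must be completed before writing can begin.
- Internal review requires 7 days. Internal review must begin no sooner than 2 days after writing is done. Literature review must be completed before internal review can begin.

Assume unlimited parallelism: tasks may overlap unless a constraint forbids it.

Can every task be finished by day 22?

No

Literature review waits on its own release at day 1, so it starts at day 1 and finishes at 1 + 5 = day 6.
Analysis cannot begin until literature review (finishes day 6). It runs from day 6 to 6 + 5 = day 11.
Writing has to wait for analysis (finishes day 11); literature review (finishes day 6). The latest of these is day 11, so writing runs day 11 to 11 + 4 = day 15.
Internal review has to wait for writing (finishes day 15, plus 2-day gap → day 17); literature review (finishes day 6). The latest of these is day 17, so internal review runs day 17 to 17 + 7 = day 24.
After internal review (finishes day 24), revision can start at day 24 and finishes at day 25.
The earliest everything can be done is day 25, which is after the deadline of 22, so it is not possible.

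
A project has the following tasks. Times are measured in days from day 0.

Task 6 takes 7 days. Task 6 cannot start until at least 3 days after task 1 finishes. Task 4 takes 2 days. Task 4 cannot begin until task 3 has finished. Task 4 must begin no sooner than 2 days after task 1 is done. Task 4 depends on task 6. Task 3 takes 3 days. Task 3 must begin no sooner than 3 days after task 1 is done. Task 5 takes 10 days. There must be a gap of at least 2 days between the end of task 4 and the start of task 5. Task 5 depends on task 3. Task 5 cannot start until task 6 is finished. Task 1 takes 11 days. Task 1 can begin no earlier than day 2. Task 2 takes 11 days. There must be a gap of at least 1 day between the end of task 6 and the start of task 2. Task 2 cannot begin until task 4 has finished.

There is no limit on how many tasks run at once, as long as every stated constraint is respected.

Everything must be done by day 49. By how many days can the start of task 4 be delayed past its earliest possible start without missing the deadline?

Task 1 waits on its own release at day 2, so it starts at day 2 and finishes at 2 + 11 = day 13.
Task 6 waits on task 1 (finishes day 13, plus 3-day gap → day 16), so it starts at day 16 and finishes at 16 + 7 = day 23.
After task 1 (finishes day 13, plus 3-day gap → day 16), task 3 can start at day 16 and finishes at day 19.
Task 4 cannot start until task 3 (finishes day 19); task 1 (finishes day 13, plus 2-day gap → day 15); task 6 (finishes day 23). The controlling bound is day 23, so task 4 finishes at 23 + 2 = day 25.

Working backward from the deadline:
Task 2 must finish by day 49; it takes 11 days, so it must start by 49 − 11 = day 38.
Task 5 must finish by day 49; it takes 10 days, so it must start by 49 − 10 = day 39.
Task 4 feeds task 2 (must start by day 38); task 5 (must start by day 39, minus 2-day gap → day 37). Taking the minimum, task 4 must finish by day 37 and start by 37 − 2 = day 35.
So task 4 can start as early as day 23 and as late as day 35, giving 35 − 23 = 12 days of slack.

12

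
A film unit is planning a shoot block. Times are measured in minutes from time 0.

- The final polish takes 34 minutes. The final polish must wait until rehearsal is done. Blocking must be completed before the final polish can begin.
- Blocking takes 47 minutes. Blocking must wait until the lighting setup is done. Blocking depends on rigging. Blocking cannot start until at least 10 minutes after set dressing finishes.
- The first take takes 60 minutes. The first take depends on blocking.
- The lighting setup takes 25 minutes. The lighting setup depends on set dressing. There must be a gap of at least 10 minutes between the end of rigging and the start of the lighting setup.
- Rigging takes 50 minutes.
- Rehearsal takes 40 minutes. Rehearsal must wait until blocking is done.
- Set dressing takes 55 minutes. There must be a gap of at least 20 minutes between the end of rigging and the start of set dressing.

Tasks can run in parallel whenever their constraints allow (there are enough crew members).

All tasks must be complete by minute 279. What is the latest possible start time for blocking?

158

The final polish has no dependents, so it just needs to finish by minute 279. Starting by 279 − 34 = minute 245 achieves that.
Since the final polish (must start by minute 245) depends on it, rehearsal must finish by minute 245. Backing off its 40-minute duration gives a latest start of minute 205.
Nothing follows the first take; the deadline of minute 279 is its only limit. It must start by 279 − 60 = minute 219.
Blocking must finish in time for rehearsal (must start by minute 205); the final polish (must start by minute 245); the first take (must start by minute 219). The tightest is minute 205, so blocking must start by 205 − 47 = minute 158.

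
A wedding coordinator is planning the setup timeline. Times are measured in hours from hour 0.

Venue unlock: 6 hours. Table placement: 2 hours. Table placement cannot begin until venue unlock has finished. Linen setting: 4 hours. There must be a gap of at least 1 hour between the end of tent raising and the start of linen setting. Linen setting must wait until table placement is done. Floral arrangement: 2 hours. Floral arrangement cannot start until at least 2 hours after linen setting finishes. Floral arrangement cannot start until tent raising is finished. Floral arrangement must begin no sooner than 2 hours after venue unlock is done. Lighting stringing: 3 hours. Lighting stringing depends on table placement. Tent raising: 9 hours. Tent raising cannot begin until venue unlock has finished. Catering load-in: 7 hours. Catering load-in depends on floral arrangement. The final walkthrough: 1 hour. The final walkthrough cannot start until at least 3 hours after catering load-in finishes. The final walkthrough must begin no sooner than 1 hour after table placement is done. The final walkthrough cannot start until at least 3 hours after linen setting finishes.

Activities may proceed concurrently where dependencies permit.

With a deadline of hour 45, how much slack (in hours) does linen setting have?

10

Nothing blocks venue unlock, so it runs from hour 0 to hour 6.
After venue unlock (finishes hour 6), table placement can start at hour 6 and finishes at hour 8.
Tent raising cannot begin until venue unlock (finishes hour 6). It runs from hour 6 to 6 + 9 = hour 15.
Linen setting cannot start until tent raising (finishes hour 15, plus 1-hour gap → hour 16); table placement (finishes hour 8). The controlling bound is hour 16, so linen setting finishes at 16 + 4 = hour 20.

Working backward from the deadline:
To finish by hour 45, the final walkthrough (duration 1) must start no later than hour 44.
Catering load-in must finish before the final walkthrough (must start by hour 44, minus 3-hour gap → hour 41). With a 7-hour duration, catering load-in must start by 41 − 7 = hour 34.
Floral arrangement has to be done before catering load-in (must start by hour 34). That means finishing by hour 34, i.e. starting by 34 − 2 = hour 32.
Linen setting must finish in time for floral arrangement (must start by hour 32, minus 2-hour gap → hour 30); the final walkthrough (must start by hour 44, minus 3-hour gap → hour 41). The tightest is hour 30, so linen setting must start by 30 − 4 = hour 26.
So linen setting can start as early as hour 16 and as late as hour 26, giving 26 − 16 = 10 hours of slack.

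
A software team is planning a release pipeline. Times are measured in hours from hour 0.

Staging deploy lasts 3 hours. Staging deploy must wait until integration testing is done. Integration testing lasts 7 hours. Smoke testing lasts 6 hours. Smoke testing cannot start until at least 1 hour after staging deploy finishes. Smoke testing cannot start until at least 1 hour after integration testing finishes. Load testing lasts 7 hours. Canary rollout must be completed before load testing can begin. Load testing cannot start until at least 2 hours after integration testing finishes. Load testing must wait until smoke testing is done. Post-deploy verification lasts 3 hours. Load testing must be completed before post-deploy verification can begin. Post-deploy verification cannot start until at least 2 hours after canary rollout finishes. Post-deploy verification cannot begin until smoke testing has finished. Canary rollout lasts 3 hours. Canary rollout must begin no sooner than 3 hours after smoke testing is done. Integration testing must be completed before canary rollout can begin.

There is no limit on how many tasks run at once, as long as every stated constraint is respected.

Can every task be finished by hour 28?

Integration testing has no prerequisites, so it starts at hour 0 and finishes at hour 7.
After integration testing (finishes hour 7), staging deploy can start at hour 7 and finishes at hour 10.
Smoke testing has to wait for staging deploy (finishes hour 10, plus 1-hour gap → hour 11); integration testing (finishes hour 7, plus 1-hour gap → hour 8). The latest of these is hour 11, so smoke testing runs hour 11 to 11 + 6 = hour 17.
Canary rollout has to wait for smoke testing (finishes hour 17, plus 3-hour gap → hour 20); integration testing (finishes hour 7). The latest of these is hour 20, so canary rollout runs hour 20 to 20 + 3 = hour 23.
Load testing needs all of canary rollout (finishes hour 23); integration testing (finishes hour 7, plus 2-hour gap → hour 9); smoke testing (finishes hour 17). That puts its earliest start at hour 23; it finishes at 23 + 7 = hour 30.
For post-deploy verification: load testing (finishes hour 30); canary rollout (finishes hour 23, plus 2-hour gap → hour 25); smoke testing (finishes hour 17). Taking the maximum gives a start of hour 30, and it finishes at 30 + 3 = hour 33.
The earliest everything can be done is hour 33, which is after the deadline of 28, so it is not possible.

No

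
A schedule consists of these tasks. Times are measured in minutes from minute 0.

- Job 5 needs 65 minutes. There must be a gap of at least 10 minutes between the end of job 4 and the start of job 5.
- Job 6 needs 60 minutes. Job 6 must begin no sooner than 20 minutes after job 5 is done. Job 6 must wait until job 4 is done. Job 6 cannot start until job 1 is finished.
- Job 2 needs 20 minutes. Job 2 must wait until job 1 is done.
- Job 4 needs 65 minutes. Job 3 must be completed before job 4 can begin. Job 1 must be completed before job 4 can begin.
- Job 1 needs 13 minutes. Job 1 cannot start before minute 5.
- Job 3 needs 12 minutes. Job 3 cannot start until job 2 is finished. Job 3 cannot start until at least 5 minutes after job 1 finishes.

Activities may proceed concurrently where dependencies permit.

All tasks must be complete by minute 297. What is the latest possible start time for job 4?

77

Job 6 must finish by minute 297; it takes 60 minutes, so it must start by 297 − 60 = minute 237.
Job 5 must finish before job 6 (must start by minute 237, minus 20-minute gap → minute 217). With a 65-minute duration, job 5 must start by 217 − 65 = minute 152.
Job 4 must finish in time for job 5 (must start by minute 152, minus 10-minute gap → minute 142); job 6 (must start by minute 237). The tightest is minute 142, so job 4 must start by 142 − 65 = minute 77.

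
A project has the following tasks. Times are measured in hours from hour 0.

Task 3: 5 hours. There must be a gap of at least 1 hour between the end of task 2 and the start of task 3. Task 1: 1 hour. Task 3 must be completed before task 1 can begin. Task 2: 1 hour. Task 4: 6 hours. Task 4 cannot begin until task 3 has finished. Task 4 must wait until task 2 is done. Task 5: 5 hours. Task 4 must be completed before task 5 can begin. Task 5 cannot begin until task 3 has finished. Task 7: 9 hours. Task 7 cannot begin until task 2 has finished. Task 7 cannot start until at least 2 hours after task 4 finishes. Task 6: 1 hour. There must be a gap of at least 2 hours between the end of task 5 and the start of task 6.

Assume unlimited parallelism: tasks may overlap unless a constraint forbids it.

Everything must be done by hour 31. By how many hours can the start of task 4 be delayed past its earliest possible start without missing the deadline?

7

Task 2 can start immediately at hour 0; it finishes at hour 1.
After task 2 (finishes hour 1, plus 1-hour gap → hour 2), task 3 can start at hour 2 and finishes at hour 7.
Task 4 cannot start until task 3 (finishes hour 7); task 2 (finishes hour 1). The controlling bound is hour 7, so task 4 finishes at 7 + 6 = hour 13.

Working backward from the deadline:
To finish by hour 31, task 6 (duration 1) must start no later than hour 30.
Task 5 feeds into task 6 (must start by hour 30, minus 2-hour gap → hour 28); so task 5 must finish by hour 28 and therefore start by hour 23.
To finish by hour 31, task 7 (duration 9) must start no later than hour 22.
Task 4 feeds task 5 (must start by hour 23); task 7 (must start by hour 22, minus 2-hour gap → hour 20). Taking the minimum, task 4 must finish by hour 20 and start by 20 − 6 = hour 14.
So task 4 can start as early as hour 7 and as late as hour 14, giving 14 − 7 = 7 hours of slack.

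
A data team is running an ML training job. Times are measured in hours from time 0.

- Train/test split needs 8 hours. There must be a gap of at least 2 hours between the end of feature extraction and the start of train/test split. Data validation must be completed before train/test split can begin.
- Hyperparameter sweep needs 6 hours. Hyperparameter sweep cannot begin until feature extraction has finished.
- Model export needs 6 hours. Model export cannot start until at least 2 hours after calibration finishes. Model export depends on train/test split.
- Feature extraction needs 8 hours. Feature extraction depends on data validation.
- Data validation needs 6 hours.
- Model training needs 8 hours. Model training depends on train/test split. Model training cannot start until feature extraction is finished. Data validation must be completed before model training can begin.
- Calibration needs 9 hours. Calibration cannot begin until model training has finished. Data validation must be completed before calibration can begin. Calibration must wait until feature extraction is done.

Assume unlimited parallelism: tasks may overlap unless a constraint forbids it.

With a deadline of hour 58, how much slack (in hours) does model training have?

Data validation can start immediately at hour 0; it finishes at hour 6.
Feature extraction waits on data validation (finishes hour 6), so it starts at hour 6 and finishes at 6 + 8 = hour 14.
Train/test split cannot start until feature extraction (finishes hour 14, plus 2-hour gap → hour 16); data validation (finishes hour 6). The controlling bound is hour 16, so train/test split finishes at 16 + 8 = hour 24.
Model training has to wait for train/test split (finishes hour 24); feature extraction (finishes hour 14); data validation (finishes hour 6). The latest of these is hour 24, so model training runs hour 24 to 24 + 8 = hour 32.

Working backward from the deadline:
Model export must finish by hour 58; it takes 6 hours, so it must start by 58 − 6 = hour 52.
Calibration feeds into model export (must start by hour 52, minus 2-hour gap → hour 50); so calibration must finish by hour 50 and therefore start by hour 41.
Since calibration (must start by hour 41) depends on it, model training must finish by hour 41. Backing off its 8-hour duration gives a latest start of hour 33.
So model training can start as early as hour 24 and as late as hour 33, giving 33 − 24 = 9 hours of slack.

9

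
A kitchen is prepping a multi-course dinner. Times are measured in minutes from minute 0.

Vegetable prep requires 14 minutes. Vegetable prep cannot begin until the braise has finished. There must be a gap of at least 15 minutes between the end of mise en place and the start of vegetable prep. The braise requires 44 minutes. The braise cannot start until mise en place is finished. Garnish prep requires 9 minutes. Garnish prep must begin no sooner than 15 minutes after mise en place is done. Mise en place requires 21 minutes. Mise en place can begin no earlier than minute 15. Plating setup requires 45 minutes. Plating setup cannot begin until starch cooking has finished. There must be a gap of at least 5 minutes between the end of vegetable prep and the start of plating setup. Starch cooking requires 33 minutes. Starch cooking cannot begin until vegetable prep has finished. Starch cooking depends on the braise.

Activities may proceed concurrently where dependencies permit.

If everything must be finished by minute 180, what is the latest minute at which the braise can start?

Plating setup must finish by minute 180; it takes 45 minutes, so it must start by 180 − 45 = minute 135.
Starch cooking must finish before plating setup (must start by minute 135). With a 33-minute duration, starch cooking must start by 135 − 33 = minute 102.
Vegetable prep feeds starch cooking (must start by minute 102); plating setup (must start by minute 135, minus 5-minute gap → minute 130). Taking the minimum, vegetable prep must finish by minute 102 and start by 102 − 14 = minute 88.
For the braise: vegetable prep (must start by minute 88); starch cooking (must start by minute 102). The most restrictive is minute 88; with a 44-minute duration, the braise must start by minute 44.

44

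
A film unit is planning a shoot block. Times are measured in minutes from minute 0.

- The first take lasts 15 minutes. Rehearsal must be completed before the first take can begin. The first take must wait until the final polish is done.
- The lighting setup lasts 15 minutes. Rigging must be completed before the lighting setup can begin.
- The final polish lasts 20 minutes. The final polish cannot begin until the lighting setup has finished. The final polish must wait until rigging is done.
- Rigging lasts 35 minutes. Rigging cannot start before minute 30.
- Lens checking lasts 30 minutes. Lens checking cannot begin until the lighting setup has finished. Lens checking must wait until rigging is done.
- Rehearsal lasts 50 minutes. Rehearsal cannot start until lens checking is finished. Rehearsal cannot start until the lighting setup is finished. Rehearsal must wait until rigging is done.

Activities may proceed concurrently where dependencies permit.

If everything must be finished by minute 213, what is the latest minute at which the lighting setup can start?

Nothing follows the first take; the deadline of minute 213 is its only limit. It must start by 213 − 15 = minute 198.
Since the first take (must start by minute 198) depends on it, rehearsal must finish by minute 198. Backing off its 50-minute duration gives a latest start of minute 148.
Since rehearsal (must start by minute 148) depends on it, lens checking must finish by minute 148. Backing off its 30-minute duration gives a latest start of minute 118.
Since the first take (must start by minute 198) depends on it, the final polish must finish by minute 198. Backing off its 20-minute duration gives a latest start of minute 178.
The lighting setup feeds lens checking (must start by minute 118); rehearsal (must start by minute 148); the final polish (must start by minute 178). Taking the minimum, the lighting setup must finish by minute 118 and start by 118 − 15 = minute 103.

103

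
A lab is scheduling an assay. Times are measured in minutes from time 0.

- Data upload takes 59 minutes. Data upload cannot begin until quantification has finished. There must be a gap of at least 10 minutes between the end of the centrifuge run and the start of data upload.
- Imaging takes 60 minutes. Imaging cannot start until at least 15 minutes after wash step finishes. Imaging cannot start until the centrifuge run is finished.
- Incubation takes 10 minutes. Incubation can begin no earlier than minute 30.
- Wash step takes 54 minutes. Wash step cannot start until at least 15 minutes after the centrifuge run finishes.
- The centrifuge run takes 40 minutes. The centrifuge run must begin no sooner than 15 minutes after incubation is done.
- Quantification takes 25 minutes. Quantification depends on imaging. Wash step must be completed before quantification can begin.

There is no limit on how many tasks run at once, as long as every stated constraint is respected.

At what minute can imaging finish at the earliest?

Incubation cannot begin until its own release at minute 30. It runs from minute 30 to 30 + 10 = minute 40.
The centrifuge run waits on incubation (finishes minute 40, plus 15-minute gap → minute 55), so it starts at minute 55 and finishes at 55 + 40 = minute 95.
Wash step waits on the centrifuge run (finishes minute 95, plus 15-minute gap → minute 110), so it starts at minute 110 and finishes at 110 + 54 = minute 164.
Imaging needs all of wash step (finishes minute 164, plus 15-minute gap → minute 179); the centrifuge run (finishes minute 95). That puts its earliest start at minute 179; it finishes at 179 + 60 = minute 239.

239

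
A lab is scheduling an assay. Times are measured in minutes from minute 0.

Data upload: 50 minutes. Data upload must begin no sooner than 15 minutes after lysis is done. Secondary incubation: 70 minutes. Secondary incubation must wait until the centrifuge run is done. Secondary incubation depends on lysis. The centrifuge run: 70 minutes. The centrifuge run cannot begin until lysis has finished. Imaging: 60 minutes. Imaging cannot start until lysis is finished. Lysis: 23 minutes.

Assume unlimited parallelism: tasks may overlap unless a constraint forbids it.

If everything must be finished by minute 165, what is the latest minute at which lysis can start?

Secondary incubation has no dependents, so it just needs to finish by minute 165. Starting by 165 − 70 = minute 95 achieves that.
The centrifuge run must finish before secondary incubation (must start by minute 95). With a 70-minute duration, the centrifuge run must start by 95 − 70 = minute 25.
Imaging has no dependents, so it just needs to finish by minute 165. Starting by 165 − 60 = minute 105 achieves that.
Data upload has no dependents, so it just needs to finish by minute 165. Starting by 165 − 50 = minute 115 achieves that.
For lysis: the centrifuge run (must start by minute 25); secondary incubation (must start by minute 95); imaging (must start by minute 105); data upload (must start by minute 115, minus 15-minute gap → minute 100). The most restrictive is minute 25; with a 23-minute duration, lysis must start by minute 2.

2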